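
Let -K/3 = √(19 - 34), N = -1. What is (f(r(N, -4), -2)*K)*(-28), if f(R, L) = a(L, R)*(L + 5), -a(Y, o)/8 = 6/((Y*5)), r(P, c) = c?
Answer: 6048*I*√15/5 ≈ 4684.8*I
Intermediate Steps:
a(Y, o) = -48/(5*Y) (a(Y, o) = -48/(Y*5) = -48/(5*Y))
f(R, L) = -48*(5 + L)/(5*L) (f(R, L) = (-48/(5*L))*(L + 5) = (-48/(5*L))*(5 + L) = -48*(5 + L)/(5*L))
K = -3*I*√15 (K = -3*√(19 - 34) = -3*I*√15 ≈ -11.619*I)
(f(r(N, -4), -2)*K)*(-28) = ((-48/5 - 48/(-2))*(-3*I*√15))*(-28) = ((-48/5 - 48*(-½))*(-3*I*√15))*(-28) = ((-48/5 + 24)*(-3*I*√15))*(-28) = (72*(-3*I*√15)/5)*(-28) = -216*I*√15/5*(-28) = 6048*I*√15/5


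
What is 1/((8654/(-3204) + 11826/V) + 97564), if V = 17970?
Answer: 4797990/468101294537 ≈ 1.0250e-5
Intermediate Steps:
1/((8654/(-3204) + 11826/V) + 97564) = 1/((8654/(-3204) + 11826/17970) + 97564) = 1/((8654*(-1/3204) + 11826*(1/17970)) + 97564) = 1/((-4327/1602 + 1971/2995) + 97564) = 1/(-9801823/4797990 + 97564) = 1/(468101294537/4797990) = 4797990/468101294537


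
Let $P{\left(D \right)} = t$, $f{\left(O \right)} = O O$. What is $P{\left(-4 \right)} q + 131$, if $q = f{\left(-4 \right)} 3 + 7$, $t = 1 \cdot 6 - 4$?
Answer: $241$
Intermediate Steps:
$f{\left(O \right)} = O^{2}$
$t = 2$ ($t = 6 - 4 = 2$)
$P{\left(D \right)} = 2$
$q = 55$ ($q = \left(-4\right)^{2} \cdot 3 + 7 = 16 \cdot 3 + 7 = 48 + 7 = 55$)
$P{\left(-4 \right)} q + 131 = 2 \cdot 55 + 131 = 110 + 131 = 241$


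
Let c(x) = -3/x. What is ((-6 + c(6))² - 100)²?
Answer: 53361/16 ≈ 3335.1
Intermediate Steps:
((-6 + c(6))² - 100)² = ((-6 - 3/6)² - 100)² = ((-6 - 3*⅙)² - 100)² = ((-6 - ½)² - 100)² = ((-13/2)² - 100)² = (169/4 - 100)² = (-231/4)² = 53361/16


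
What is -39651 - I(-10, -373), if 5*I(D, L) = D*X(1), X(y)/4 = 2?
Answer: -39635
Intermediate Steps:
X(y) = 8 (X(y) = 4*2 = 8)
I(D, L) = 8*D/5 (I(D, L) = (D*8)/5 = (8*D)/5 = 8*D/5)
-39651 - I(-10, -373) = -39651 - 8*(-10)/5 = -39651 - 1*(-16) = -39651 + 16 = -39635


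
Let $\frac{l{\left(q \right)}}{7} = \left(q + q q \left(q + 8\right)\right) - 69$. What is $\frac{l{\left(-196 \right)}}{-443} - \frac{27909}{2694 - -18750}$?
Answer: $\frac{361379537799}{3166564} \approx 1.1412 \cdot 10^{5}$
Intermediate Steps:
$l{\left(q \right)} = -483 + 7 q + 7 q^{2} \left(8 + q\right)$ ($l{\left(q \right)} = 7 \left(\left(q + q q \left(q + 8\right)\right) - 69\right) = 7 \left(\left(q + q^{2} \left(8 + q\right)\right) - 69\right) = 7 \left(-69 + q + q^{2} \left(8 + q\right)\right) = -483 + 7 q + 7 q^{2} \left(8 + q\right)$)
$\frac{l{\left(-196 \right)}}{-443} - \frac{27909}{2694 - -18750} = \frac{-483 + 7 \left(-196\right) + 7 \left(-196\right)^{3} + 56 \left(-196\right)^{2}}{-443} - \frac{27909}{2694 - -18750} = \left(-483 - 1372 + 7 \left(-7529536\right) + 56 \cdot 38416\right) \left(- \frac{1}{443}\right) - \frac{27909}{2694 + 18750} = \left(-483 - 1372 - 52706752 + 2151296\right) \left(- \frac{1}{443}\right) - \frac{27909}{21444} = \left(-50557311\right) \left(- \frac{1}{443}\right) - \frac{9303}{7148} = \frac{50557311}{443} - \frac{9303}{7148} = \frac{361379537799}{3166564}$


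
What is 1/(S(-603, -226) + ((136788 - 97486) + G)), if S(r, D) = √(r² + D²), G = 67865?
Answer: 107167/11484351204 - √414685/11484351204 ≈ 9.2755e-6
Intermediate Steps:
S(r, D) = √(D² + r²)
1/(S(-603, -226) + ((136788 - 97486) + G)) = 1/(√((-226)² + (-603)²) + ((136788 - 97486) + 67865)) = 1/(√(51076 + 363609) + (39302 + 67865)) = 1/(√414685 + 107167) = 1/(107167 + √414685)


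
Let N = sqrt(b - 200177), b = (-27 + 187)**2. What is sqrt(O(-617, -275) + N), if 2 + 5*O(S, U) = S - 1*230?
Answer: sqrt(-4245 + 325*I*sqrt(1033))/5 ≈ 11.858 + 17.618*I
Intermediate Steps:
b = 25600 (b = 160**2 = 25600)
O(S, U) = -232/5 + S/5 (O(S, U) = -2/5 + (S - 1*230)/5 = -2/5 + (S - 230)/5 = -2/5 + (-230 + S)/5 = -2/5 + (-46 + S/5) = -232/5 + S/5)
N = 13*I*sqrt(1033) (N = sqrt(25600 - 200177) = sqrt(-174577) = 13*I*sqrt(1033) ≈ 417.82*I)
sqrt(O(-617, -275) + N) = sqrt((-232/5 + (1/5)*(-617)) + 13*I*sqrt(1033)) = sqrt((-232/5 - 617/5) + 13*I*sqrt(1033)) = sqrt(-849/5 + 13*I*sqrt(1033))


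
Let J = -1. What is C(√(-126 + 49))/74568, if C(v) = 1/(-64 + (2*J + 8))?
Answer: -1/4324944 ≈ -2.3122e-7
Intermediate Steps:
C(v) = -1/58 (C(v) = 1/(-64 + (2*(-1) + 8)) = 1/(-64 + (-2 + 8)) = 1/(-64 + 6) = 1/(-58) = -1/58)
C(√(-126 + 49))/74568 = -1/58/74568 = -1/58*1/74568 = -1/4324944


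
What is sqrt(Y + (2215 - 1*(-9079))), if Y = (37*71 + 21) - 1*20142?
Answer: 10*I*sqrt(62) ≈ 78.74*I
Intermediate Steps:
Y = -17494 (Y = (2627 + 21) - 20142 = 2648 - 20142 = -17494)
sqrt(Y + (2215 - 1*(-9079))) = sqrt(-17494 + (2215 - 1*(-9079))) = sqrt(-17494 + (2215 + 9079)) = sqrt(-17494 + 11294) = sqrt(-6200) = 10*I*sqrt(62)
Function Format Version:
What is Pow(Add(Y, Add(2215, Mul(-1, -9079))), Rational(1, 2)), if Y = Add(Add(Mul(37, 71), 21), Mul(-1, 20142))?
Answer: Mul(10, I, Pow(62, Rational(1, 2))) ≈ Mul(78.740, I)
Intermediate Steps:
Y = -17494 (Y = Add(Add(2627, 21), -20142) = Add(2648, -20142) = -17494)
Pow(Add(Y, Add(2215, Mul(-1, -9079))), Rational(1, 2)) = Pow(Add(-17494, Add(2215, Mul(-1, -9079))), Rational(1, 2)) = Pow(Add(-17494, Add(2215, 9079)), Rational(1, 2)) = Pow(Add(-17494, 11294), Rational(1, 2)) = Pow(-6200, Rational(1, 2)) = Mul(10, I, Pow(62, Rational(1, 2)))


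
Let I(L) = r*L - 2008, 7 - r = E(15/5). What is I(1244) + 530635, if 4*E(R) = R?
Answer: 536402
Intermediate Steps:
E(R) = R/4
r = 25/4 (r = 7 - 15/5/4 = 7 - 15*(⅕)/4 = 7 - 3/4 = 7 - 1*¾ = 7 - ¾ = 25/4 ≈ 6.2500)
I(L) = -2008 + 25*L/4 (I(L) = 25*L/4 - 2008 = -2008 + 25*L/4)
I(1244) + 530635 = (-2008 + (25/4)*1244) + 530635 = (-2008 + 7775) + 530635 = 5767 + 530635 = 536402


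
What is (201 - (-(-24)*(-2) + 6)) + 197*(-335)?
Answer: -65752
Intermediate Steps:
(201 - (-(-24)*(-2) + 6)) + 197*(-335) = (201 - (-6*8 + 6)) - 65995 = (201 - (-48 + 6)) - 65995 = (201 - 1*(-42)) - 65995 = (201 + 42) - 65995 = 243 - 65995 = -65752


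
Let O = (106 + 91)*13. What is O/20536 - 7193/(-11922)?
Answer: 89123845/122415096 ≈ 0.72805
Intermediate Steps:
O = 2561 (O = 197*13 = 2561)
O/20536 - 7193/(-11922) = 2561/20536 - 7193/(-11922) = 2561*(1/20536) - 7193*(-1/11922) = 2561/20536 + 7193/11922 = 89123845/122415096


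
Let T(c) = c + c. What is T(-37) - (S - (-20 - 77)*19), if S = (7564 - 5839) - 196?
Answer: -3446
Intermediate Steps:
T(c) = 2*c
S = 1529 (S = 1725 - 196 = 1529)
T(-37) - (S - (-20 - 77)*19) = 2*(-37) - (1529 - (-20 - 77)*19) = -74 - (1529 - (-97)*19) = -74 - (1529 - 1*(-1843)) = -74 - (1529 + 1843) = -74 - 1*3372 = -74 - 3372 = -3446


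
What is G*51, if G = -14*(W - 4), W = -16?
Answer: 14280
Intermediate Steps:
G = 280 (G = -14*(-16 - 4) = -14*(-20) = 280)
G*51 = 280*51 = 14280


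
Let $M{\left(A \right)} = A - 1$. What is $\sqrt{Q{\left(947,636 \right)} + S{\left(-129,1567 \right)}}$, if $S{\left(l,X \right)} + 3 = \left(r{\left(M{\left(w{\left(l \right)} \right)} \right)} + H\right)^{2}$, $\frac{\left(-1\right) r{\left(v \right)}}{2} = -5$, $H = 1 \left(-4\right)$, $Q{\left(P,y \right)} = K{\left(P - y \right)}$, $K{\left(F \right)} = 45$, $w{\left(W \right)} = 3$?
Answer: $\sqrt{78} \approx 8.8318$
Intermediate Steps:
$M{\left(A \right)} = -1 + A$
$Q{\left(P,y \right)} = 45$
$H = -4$
$r{\left(v \right)} = 10$ ($r{\left(v \right)} = \left(-2\right) \left(-5\right) = 10$)
$S{\left(l,X \right)} = 33$ ($S{\left(l,X \right)} = -3 + \left(10 - 4\right)^{2} = -3 + 6^{2} = -3 + 36 = 33$)
$\sqrt{Q{\left(947,636 \right)} + S{\left(-129,1567 \right)}} = \sqrt{45 + 33} = \sqrt{78}$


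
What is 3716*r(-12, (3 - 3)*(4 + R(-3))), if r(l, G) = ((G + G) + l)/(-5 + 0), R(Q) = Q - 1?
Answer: 44592/5 ≈ 8918.4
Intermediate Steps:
R(Q) = -1 + Q
r(l, G) = -2*G/5 - l/5 (r(l, G) = (2*G + l)/(-5) = (l + 2*G)*(-⅕) = -2*G/5 - l/5)
3716*r(-12, (3 - 3)*(4 + R(-3))) = 3716*(-2*(3 - 3)*(4 + (-1 - 3))/5 - ⅕*(-12)) = 3716*(-0*(4 - 4) + 12/5) = 3716*(-0*0 + 12/5) = 3716*(-⅖*0 + 12/5) = 3716*(0 + 12/5) = 3716*(12/5) = 44592/5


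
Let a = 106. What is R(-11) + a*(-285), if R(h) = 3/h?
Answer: -332313/11 ≈ -30210.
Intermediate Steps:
R(-11) + a*(-285) = 3/(-11) + 106*(-285) = 3*(-1/11) - 30210 = -3/11 - 30210 = -332313/11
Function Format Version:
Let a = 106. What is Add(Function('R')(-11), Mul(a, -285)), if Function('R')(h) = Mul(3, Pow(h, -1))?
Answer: Rational(-332313, 11) ≈ -30210.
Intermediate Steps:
Add(Function('R')(-11), Mul(a, -285)) = Add(Mul(3, Pow(-11, -1)), Mul(106, -285)) = Add(Mul(3, Rational(-1, 11)), -30210) = Add(Rational(-3, 11), -30210) = Rational(-332313, 11)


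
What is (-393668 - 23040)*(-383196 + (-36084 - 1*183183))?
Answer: 251051151804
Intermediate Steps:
(-393668 - 23040)*(-383196 + (-36084 - 1*183183)) = -416708*(-383196 + (-36084 - 183183)) = -416708*(-383196 - 219267) = -416708*(-602463) = 251051151804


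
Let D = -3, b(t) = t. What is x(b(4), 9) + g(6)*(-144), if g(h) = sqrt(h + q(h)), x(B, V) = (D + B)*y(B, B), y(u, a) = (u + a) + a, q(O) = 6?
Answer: 12 - 288*sqrt(3) ≈ -486.83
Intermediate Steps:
y(u, a) = u + 2*a (y(u, a) = (a + u) + a = u + 2*a)
x(B, V) = 3*B*(-3 + B) (x(B, V) = (-3 + B)*(B + 2*B) = (-3 + B)*(3*B) = 3*B*(-3 + B))
g(h) = sqrt(6 + h) (g(h) = sqrt(h + 6) = sqrt(6 + h))
x(b(4), 9) + g(6)*(-144) = 3*4*(-3 + 4) + sqrt(6 + 6)*(-144) = 3*4*1 + sqrt(12)*(-144) = 12 + (2*sqrt(3))*(-144) = 12 - 288*sqrt(3)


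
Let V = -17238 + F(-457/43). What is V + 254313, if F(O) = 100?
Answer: 237175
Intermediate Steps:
V = -17138 (V = -17238 + 100 = -17138)
V + 254313 = -17138 + 254313 = 237175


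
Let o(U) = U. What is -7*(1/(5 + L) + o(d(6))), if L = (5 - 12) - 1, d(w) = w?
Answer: -119/3 ≈ -39.667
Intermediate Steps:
L = -8 (L = -7 - 1 = -8)
-7*(1/(5 + L) + o(d(6))) = -7*(1/(5 - 8) + 6) = -7*(1/(-3) + 6) = -7*(-⅓ + 6) = -7*17/3 = -119/3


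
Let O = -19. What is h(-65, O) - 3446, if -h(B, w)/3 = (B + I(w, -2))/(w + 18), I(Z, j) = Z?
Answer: -3698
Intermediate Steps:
h(B, w) = -3*(B + w)/(18 + w) (h(B, w) = -3*(B + w)/(w + 18) = -3*(B + w)/(18 + w))
h(-65, O) - 3446 = 3*(-1*(-65) - 1*(-19))/(18 - 19) - 3446 = 3*(65 + 19)/(-1) - 3446 = 3*(-1)*84 - 3446 = -252 - 3446 = -3698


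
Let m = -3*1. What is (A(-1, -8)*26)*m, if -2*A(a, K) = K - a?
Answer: -273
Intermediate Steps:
A(a, K) = a/2 - K/2 (A(a, K) = -(K - a)/2 = a/2 - K/2)
m = -3
(A(-1, -8)*26)*m = (((1/2)*(-1) - 1/2*(-8))*26)*(-3) = ((-1/2 + 4)*26)*(-3) = ((7/2)*26)*(-3) = 91*(-3) = -273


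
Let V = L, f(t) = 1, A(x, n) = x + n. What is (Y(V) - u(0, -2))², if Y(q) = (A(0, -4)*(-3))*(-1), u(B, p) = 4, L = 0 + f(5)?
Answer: 256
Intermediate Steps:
A(x, n) = n + x
L = 1 (L = 0 + 1 = 1)
V = 1
Y(q) = -12 (Y(q) = ((-4 + 0)*(-3))*(-1) = -4*(-3)*(-1) = 12*(-1) = -12)
(Y(V) - u(0, -2))² = (-12 - 1*4)² = (-12 - 4)² = (-16)² = 256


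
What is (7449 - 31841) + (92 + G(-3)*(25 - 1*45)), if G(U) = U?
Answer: -24240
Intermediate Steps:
(7449 - 31841) + (92 + G(-3)*(25 - 1*45)) = (7449 - 31841) + (92 - 3*(25 - 1*45)) = -24392 + (92 - 3*(25 - 45)) = -24392 + (92 - 3*(-20)) = -24392 + (92 + 60) = -24392 + 152 = -24240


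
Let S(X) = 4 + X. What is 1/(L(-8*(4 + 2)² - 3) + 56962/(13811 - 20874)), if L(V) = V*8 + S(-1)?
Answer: -7063/16478437 ≈ -0.00042862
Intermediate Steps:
L(V) = 3 + 8*V (L(V) = V*8 + (4 - 1) = 8*V + 3 = 3 + 8*V)
1/(L(-8*(4 + 2)² - 3) + 56962/(13811 - 20874)) = 1/((3 + 8*(-8*(4 + 2)² - 3)) + 56962/(13811 - 20874)) = 1/((3 + 8*(-8*6² - 3)) + 56962/(-7063)) = 1/((3 + 8*(-8*36 - 3)) + 56962*(-1/7063)) = 1/((3 + 8*(-288 - 3)) - 56962/7063) = 1/((3 + 8*(-291)) - 56962/7063) = 1/((3 - 2328) - 56962/7063) = 1/(-2325 - 56962/7063) = 1/(-16478437/7063) = -7063/16478437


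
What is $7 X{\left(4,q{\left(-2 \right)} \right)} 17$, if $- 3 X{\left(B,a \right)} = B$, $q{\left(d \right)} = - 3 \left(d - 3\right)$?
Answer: $- \frac{476}{3} \approx -158.67$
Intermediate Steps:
$q{\left(d \right)} = 9 - 3 d$ ($q{\left(d \right)} = - 3 \left(-3 + d\right) = 9 - 3 d$)
$X{\left(B,a \right)} = - \frac{B}{3}$
$7 X{\left(4,q{\left(-2 \right)} \right)} 17 = 7 \left(\left(- \frac{1}{3}\right) 4\right) 17 = 7 \left(- \frac{4}{3}\right) 17 = \left(- \frac{28}{3}\right) 17 = - \frac{476}{3}$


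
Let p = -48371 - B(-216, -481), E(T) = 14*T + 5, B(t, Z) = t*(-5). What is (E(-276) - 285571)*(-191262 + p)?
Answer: 69669563590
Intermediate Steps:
B(t, Z) = -5*t
E(T) = 5 + 14*T
p = -49451 (p = -48371 - (-5)*(-216) = -48371 - 1*1080 = -48371 - 1080 = -49451)
(E(-276) - 285571)*(-191262 + p) = ((5 + 14*(-276)) - 285571)*(-191262 - 49451) = ((5 - 3864) - 285571)*(-240713) = (-3859 - 285571)*(-240713) = -289430*(-240713) = 69669563590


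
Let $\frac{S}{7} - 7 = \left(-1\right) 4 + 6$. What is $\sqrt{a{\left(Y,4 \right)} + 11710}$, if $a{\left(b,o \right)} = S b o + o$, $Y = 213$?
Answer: $\sqrt{65390} \approx 255.71$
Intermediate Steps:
$S = 63$ ($S = 49 + 7 \left(\left(-1\right) 4 + 6\right) = 49 + 7 \left(-4 + 6\right) = 49 + 7 \cdot 2 = 49 + 14 = 63$)
$a{\left(b,o \right)} = o + 63 b o$ ($a{\left(b,o \right)} = 63 b o + o = o + 63 b o$)
$\sqrt{a{\left(Y,4 \right)} + 11710} = \sqrt{4 \left(1 + 63 \cdot 213\right) + 11710} = \sqrt{4 \left(1 + 13419\right) + 11710} = \sqrt{4 \cdot 13420 + 11710} = \sqrt{53680 + 11710} = \sqrt{65390}$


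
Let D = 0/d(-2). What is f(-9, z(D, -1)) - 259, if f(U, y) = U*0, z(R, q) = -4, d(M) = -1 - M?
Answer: -259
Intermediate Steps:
D = 0 (D = 0/(-1 - 1*(-2)) = 0/(-1 + 2) = 0/1 = 0*1 = 0)
f(U, y) = 0
f(-9, z(D, -1)) - 259 = 0 - 259 = -259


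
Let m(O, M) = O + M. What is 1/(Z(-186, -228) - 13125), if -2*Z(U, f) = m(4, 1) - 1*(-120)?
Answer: -2/26375 ≈ -7.5829e-5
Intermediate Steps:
m(O, M) = M + O
Z(U, f) = -125/2 (Z(U, f) = -((1 + 4) - 1*(-120))/2 = -(5 + 120)/2 = -½*125 = -125/2)
1/(Z(-186, -228) - 13125) = 1/(-125/2 - 13125) = 1/(-26375/2) = -2/26375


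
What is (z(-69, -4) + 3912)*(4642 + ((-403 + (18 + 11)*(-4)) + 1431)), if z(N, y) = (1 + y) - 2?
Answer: 21699478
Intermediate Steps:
z(N, y) = -1 + y
(z(-69, -4) + 3912)*(4642 + ((-403 + (18 + 11)*(-4)) + 1431)) = ((-1 - 4) + 3912)*(4642 + ((-403 + (18 + 11)*(-4)) + 1431)) = (-5 + 3912)*(4642 + ((-403 + 29*(-4)) + 1431)) = 3907*(4642 + ((-403 - 116) + 1431)) = 3907*(4642 + (-519 + 1431)) = 3907*(4642 + 912) = 3907*5554 = 21699478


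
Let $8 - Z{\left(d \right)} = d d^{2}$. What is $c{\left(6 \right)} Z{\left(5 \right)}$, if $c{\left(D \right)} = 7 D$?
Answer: $-4914$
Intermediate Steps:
$Z{\left(d \right)} = 8 - d^{3}$ ($Z{\left(d \right)} = 8 - d d^{2} = 8 - d^{3}$)
$c{\left(6 \right)} Z{\left(5 \right)} = 7 \cdot 6 \left(8 - 5^{3}\right) = 42 \left(8 - 125\right) = 42 \left(-117\right) = -4914$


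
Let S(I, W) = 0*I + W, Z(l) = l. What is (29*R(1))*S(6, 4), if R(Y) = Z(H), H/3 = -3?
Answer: -1044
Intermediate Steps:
H = -9 (H = 3*(-3) = -9)
S(I, W) = W (S(I, W) = 0 + W = W)
R(Y) = -9
(29*R(1))*S(6, 4) = (29*(-9))*4 = -261*4 = -1044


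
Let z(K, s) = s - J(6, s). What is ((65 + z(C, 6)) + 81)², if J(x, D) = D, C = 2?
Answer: 21316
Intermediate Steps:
z(K, s) = 0 (z(K, s) = s - s = 0)
((65 + z(C, 6)) + 81)² = ((65 + 0) + 81)² = (65 + 81)² = 146² = 21316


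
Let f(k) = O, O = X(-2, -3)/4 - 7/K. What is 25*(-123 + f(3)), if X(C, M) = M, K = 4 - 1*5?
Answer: -11675/4 ≈ -2918.8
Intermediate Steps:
K = -1 (K = 4 - 5 = -1)
O = 25/4 (O = -3/4 - 7/(-1) = -3*¼ - 7*(-1) = -¾ + 7 = 25/4 ≈ 6.2500)
f(k) = 25/4
25*(-123 + f(3)) = 25*(-123 + 25/4) = 25*(-467/4) = -11675/4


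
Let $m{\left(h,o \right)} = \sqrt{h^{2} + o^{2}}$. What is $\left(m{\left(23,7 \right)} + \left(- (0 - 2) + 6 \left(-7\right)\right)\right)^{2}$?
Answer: $2178 - 1360 \sqrt{2} \approx 254.67$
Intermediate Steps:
$\left(m{\left(23,7 \right)} + \left(- (0 - 2) + 6 \left(-7\right)\right)\right)^{2} = \left(\sqrt{23^{2} + 7^{2}} + \left(- (0 - 2) + 6 \left(-7\right)\right)\right)^{2} = \left(\sqrt{529 + 49} - 40\right)^{2} = \left(\sqrt{578} + \left(2 - 42\right)\right)^{2} = \left(17 \sqrt{2} - 40\right)^{2} = \left(-40 + 17 \sqrt{2}\right)^{2}$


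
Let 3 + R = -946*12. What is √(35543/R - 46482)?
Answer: I*√5993607904815/11355 ≈ 215.6*I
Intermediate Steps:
R = -11355 (R = -3 - 946*12 = -3 - 11352 = -11355)
√(35543/R - 46482) = √(35543/(-11355) - 46482) = √(35543*(-1/11355) - 46482) = √(-35543/11355 - 46482) = √(-527838653/11355) = I*√5993607904815/11355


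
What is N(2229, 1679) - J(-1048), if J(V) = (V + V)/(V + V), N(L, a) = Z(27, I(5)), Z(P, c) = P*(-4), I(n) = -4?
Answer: -109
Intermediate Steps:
Z(P, c) = -4*P
N(L, a) = -108 (N(L, a) = -4*27 = -108)
J(V) = 1 (J(V) = (2*V)/((2*V)) = (2*V)*(1/(2*V)) = 1)
N(2229, 1679) - J(-1048) = -108 - 1*1 = -108 - 1 = -109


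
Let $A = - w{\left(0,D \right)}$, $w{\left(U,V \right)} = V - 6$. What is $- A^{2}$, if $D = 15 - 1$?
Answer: $-64$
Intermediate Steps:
$D = 14$
$w{\left(U,V \right)} = -6 + V$ ($w{\left(U,V \right)} = V - 6 = -6 + V$)
$A = -8$ ($A = - (-6 + 14) = \left(-1\right) 8 = -8$)
$- A^{2} = - \left(-8\right)^{2} = \left(-1\right) 64 = -64$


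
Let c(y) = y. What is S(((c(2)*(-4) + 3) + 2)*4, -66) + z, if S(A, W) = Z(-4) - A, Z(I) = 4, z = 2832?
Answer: 2848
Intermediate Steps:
S(A, W) = 4 - A
S(((c(2)*(-4) + 3) + 2)*4, -66) + z = (4 - ((2*(-4) + 3) + 2)*4) + 2832 = (4 - ((-8 + 3) + 2)*4) + 2832 = (4 - (-5 + 2)*4) + 2832 = (4 - (-3)*4) + 2832 = (4 - 1*(-12)) + 2832 = (4 + 12) + 2832 = 16 + 2832 = 2848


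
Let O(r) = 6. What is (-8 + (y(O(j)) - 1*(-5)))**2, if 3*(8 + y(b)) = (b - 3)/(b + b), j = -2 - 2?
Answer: 17161/144 ≈ 119.17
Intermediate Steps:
j = -4
y(b) = -8 + (-3 + b)/(6*b) (y(b) = -8 + ((b - 3)/(b + b))/3 = -8 + ((-3 + b)/((2*b)))/3 = -8 + ((-3 + b)*(1/(2*b)))/3 = -8 + ((-3 + b)/(2*b))/3 = -8 + (-3 + b)/(6*b))
(-8 + (y(O(j)) - 1*(-5)))**2 = (-8 + ((1/6)*(-3 - 47*6)/6 - 1*(-5)))**2 = (-8 + ((1/6)*(1/6)*(-3 - 282) + 5))**2 = (-8 + ((1/6)*(1/6)*(-285) + 5))**2 = (-8 + (-95/12 + 5))**2 = (-8 - 35/12)**2 = (-131/12)**2 = 17161/144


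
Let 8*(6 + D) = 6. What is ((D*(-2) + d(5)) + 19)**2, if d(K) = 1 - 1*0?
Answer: 3721/4 ≈ 930.25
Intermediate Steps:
D = -21/4 (D = -6 + (1/8)*6 = -6 + 3/4 = -21/4 ≈ -5.2500)
d(K) = 1 (d(K) = 1 + 0 = 1)
((D*(-2) + d(5)) + 19)**2 = ((-21/4*(-2) + 1) + 19)**2 = ((21/2 + 1) + 19)**2 = (23/2 + 19)**2 = (61/2)**2 = 3721/4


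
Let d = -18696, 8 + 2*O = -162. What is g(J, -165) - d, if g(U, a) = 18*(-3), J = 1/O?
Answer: 18642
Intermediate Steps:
O = -85 (O = -4 + (½)*(-162) = -4 - 81 = -85)
J = -1/85 (J = 1/(-85) = -1/85 ≈ -0.011765)
g(U, a) = -54
g(J, -165) - d = -54 - 1*(-18696) = -54 + 18696 = 18642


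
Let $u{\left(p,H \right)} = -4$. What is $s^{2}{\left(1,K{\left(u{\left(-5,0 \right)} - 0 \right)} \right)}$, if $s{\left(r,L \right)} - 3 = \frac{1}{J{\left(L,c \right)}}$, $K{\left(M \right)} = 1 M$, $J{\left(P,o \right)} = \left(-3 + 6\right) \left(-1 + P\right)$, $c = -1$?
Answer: $\frac{1936}{225} \approx 8.6044$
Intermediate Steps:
$J{\left(P,o \right)} = -3 + 3 P$ ($J{\left(P,o \right)} = 3 \left(-1 + P\right) = -3 + 3 P$)
$K{\left(M \right)} = M$
$s{\left(r,L \right)} = 3 + \frac{1}{-3 + 3 L}$
$s^{2}{\left(1,K{\left(u{\left(-5,0 \right)} - 0 \right)} \right)} = \left(\frac{-8 + 9 \left(-4 - 0\right)}{3 \left(-1 - 4\right)}\right)^{2} = \left(\frac{-8 + 9 \left(-4 + 0\right)}{3 \left(-1 + \left(-4 + 0\right)\right)}\right)^{2} = \left(\frac{-8 + 9 \left(-4\right)}{3 \left(-1 - 4\right)}\right)^{2} = \left(\frac{-8 - 36}{3 \left(-5\right)}\right)^{2} = \left(\frac{1}{3} \left(- \frac{1}{5}\right) \left(-44\right)\right)^{2} = \left(\frac{44}{15}\right)^{2} = \frac{1936}{225}$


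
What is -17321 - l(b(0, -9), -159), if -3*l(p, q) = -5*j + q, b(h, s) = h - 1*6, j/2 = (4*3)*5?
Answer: -17574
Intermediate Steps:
j = 120 (j = 2*((4*3)*5) = 2*(12*5) = 2*60 = 120)
b(h, s) = -6 + h (b(h, s) = h - 6 = -6 + h)
l(p, q) = 200 - q/3 (l(p, q) = -(-5*120 + q)/3 = -(-600 + q)/3 = 200 - q/3)
-17321 - l(b(0, -9), -159) = -17321 - (200 - ⅓*(-159)) = -17321 - (200 + 53) = -17321 - 1*253 = -17321 - 253 = -17574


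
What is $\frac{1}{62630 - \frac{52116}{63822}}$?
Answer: $\frac{10637}{666186624} \approx 1.5967 \cdot 10^{-5}$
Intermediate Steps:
$\frac{1}{62630 - \frac{52116}{63822}} = \frac{1}{62630 - \frac{8686}{10637}} = \frac{1}{\frac{666186624}{10637}} = \frac{10637}{666186624}$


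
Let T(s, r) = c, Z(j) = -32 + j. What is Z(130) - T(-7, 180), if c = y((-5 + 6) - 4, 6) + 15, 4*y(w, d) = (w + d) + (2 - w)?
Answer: 81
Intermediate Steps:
y(w, d) = 1/2 + d/4 (y(w, d) = ((w + d) + (2 - w))/4 = ((d + w) + (2 - w))/4 = (2 + d)/4 = 1/2 + d/4)
c = 17 (c = (1/2 + (1/4)*6) + 15 = (1/2 + 3/2) + 15 = 2 + 15 = 17)
T(s, r) = 17
Z(130) - T(-7, 180) = (-32 + 130) - 1*17 = 98 - 17 = 81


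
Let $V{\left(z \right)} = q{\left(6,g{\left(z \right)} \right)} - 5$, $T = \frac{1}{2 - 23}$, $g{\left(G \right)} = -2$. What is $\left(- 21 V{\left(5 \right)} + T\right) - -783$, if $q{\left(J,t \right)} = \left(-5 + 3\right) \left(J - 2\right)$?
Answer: $\frac{22175}{21} \approx 1056.0$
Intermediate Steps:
$T = - \frac{1}{21}$ ($T = \frac{1}{-21} = - \frac{1}{21} \approx -0.047619$)
$q{\left(J,t \right)} = 4 - 2 J$ ($q{\left(J,t \right)} = - 2 \left(-2 + J\right) = 4 - 2 J$)
$V{\left(z \right)} = -13$ ($V{\left(z \right)} = \left(4 - 12\right) - 5 = -8 - 5 = -13$)
$\left(- 21 V{\left(5 \right)} + T\right) - -783 = \left(\left(-21\right) \left(-13\right) - \frac{1}{21}\right) - -783 = \left(273 - \frac{1}{21}\right) + 783 = \frac{5732}{21} + 783 = \frac{22175}{21}$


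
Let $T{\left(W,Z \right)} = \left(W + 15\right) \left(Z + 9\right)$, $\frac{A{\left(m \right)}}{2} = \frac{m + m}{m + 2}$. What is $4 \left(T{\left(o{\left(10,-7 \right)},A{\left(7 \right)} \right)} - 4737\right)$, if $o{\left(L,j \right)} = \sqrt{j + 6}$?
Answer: $- \frac{54664}{3} + \frac{436 i}{9} \approx -18221.0 + 48.444 i$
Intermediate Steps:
$A{\left(m \right)} = \frac{4 m}{2 + m}$ ($A{\left(m \right)} = 2 \frac{m + m}{m + 2} = 2 \frac{2 m}{2 + m} = \frac{4 m}{2 + m}$)
$o{\left(L,j \right)} = \sqrt{6 + j}$
$T{\left(W,Z \right)} = \left(9 + Z\right) \left(15 + W\right)$ ($T{\left(W,Z \right)} = \left(15 + W\right) \left(9 + Z\right) = \left(9 + Z\right) \left(15 + W\right)$)
$4 \left(T{\left(o{\left(10,-7 \right)},A{\left(7 \right)} \right)} - 4737\right) = 4 \left(\left(135 + 9 \sqrt{6 - 7} + 15 \cdot 4 \cdot 7 \frac{1}{2 + 7} + \sqrt{6 - 7} \cdot 4 \cdot 7 \frac{1}{2 + 7}\right) - 4737\right) = 4 \left(\left(135 + 9 \sqrt{-1} + 15 \cdot 4 \cdot 7 \cdot \frac{1}{9} + \sqrt{-1} \cdot 4 \cdot 7 \cdot \frac{1}{9}\right) - 4737\right) = 4 \left(\left(135 + 9 i + 15 \cdot 4 \cdot 7 \cdot \frac{1}{9} + i 4 \cdot 7 \cdot \frac{1}{9}\right) - 4737\right) = 4 \left(\left(135 + 9 i + 15 \cdot \frac{28}{9} + i \frac{28}{9}\right) - 4737\right) = 4 \left(\left(135 + 9 i + \frac{140}{3} + \frac{28 i}{9}\right) - 4737\right) = 4 \left(\left(\frac{545}{3} + \frac{109 i}{9}\right) - 4737\right) = 4 \left(- \frac{13666}{3} + \frac{109 i}{9}\right) = - \frac{54664}{3} + \frac{436 i}{9}$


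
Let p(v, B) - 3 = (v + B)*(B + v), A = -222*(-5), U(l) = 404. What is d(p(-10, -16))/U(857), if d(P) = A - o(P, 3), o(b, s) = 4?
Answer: 553/202 ≈ 2.7376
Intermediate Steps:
A = 1110
p(v, B) = 3 + (B + v)**2 (p(v, B) = 3 + (v + B)*(B + v) = 3 + (B + v)*(B + v) = 3 + (B + v)**2)
d(P) = 1106 (d(P) = 1110 - 1*4 = 1110 - 4 = 1106)
d(p(-10, -16))/U(857) = 1106/404 = 1106*(1/404) = 553/202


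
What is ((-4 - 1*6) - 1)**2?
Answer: 121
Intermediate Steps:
((-4 - 1*6) - 1)**2 = ((-4 - 6) - 1)**2 = (-10 - 1)**2 = (-11)**2 = 121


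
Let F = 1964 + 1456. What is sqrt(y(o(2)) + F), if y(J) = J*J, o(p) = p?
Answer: 4*sqrt(214) ≈ 58.515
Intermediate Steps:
y(J) = J**2
F = 3420
sqrt(y(o(2)) + F) = sqrt(2**2 + 3420) = sqrt(4 + 3420) = sqrt(3424) = 4*sqrt(214)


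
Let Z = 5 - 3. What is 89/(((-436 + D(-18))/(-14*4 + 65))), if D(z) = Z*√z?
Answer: -87309/47542 - 2403*I*√2/95084 ≈ -1.8365 - 0.035741*I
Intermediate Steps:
Z = 2
D(z) = 2*√z
89/(((-436 + D(-18))/(-14*4 + 65))) = 89/(((-436 + 2*√(-18))/(-14*4 + 65))) = 89/(((-436 + 2*(3*I*√2))/(-56 + 65))) = 89/(((-436 + 6*I*√2)/9)) = 89/(((-436 + 6*I*√2)*(⅑))) = 89/(-436/9 + 2*I*√2/3)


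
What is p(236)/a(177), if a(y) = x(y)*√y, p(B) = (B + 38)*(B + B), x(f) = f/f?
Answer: 2192*√177/3 ≈ 9720.9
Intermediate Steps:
x(f) = 1
p(B) = 2*B*(38 + B) (p(B) = (38 + B)*(2*B) = 2*B*(38 + B))
a(y) = √y (a(y) = 1*√y = √y)
p(236)/a(177) = (2*236*(38 + 236))/(√177) = (2*236*274)*(√177/177) = 129328*(√177/177) = 2192*√177/3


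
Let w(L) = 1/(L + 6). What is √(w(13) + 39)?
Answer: √14098/19 ≈ 6.2492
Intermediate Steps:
w(L) = 1/(6 + L)
√(w(13) + 39) = √(1/(6 + 13) + 39) = √(1/19 + 39) = √(742/19) = √14098/19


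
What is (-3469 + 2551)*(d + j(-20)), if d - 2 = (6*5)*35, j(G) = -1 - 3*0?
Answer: -964818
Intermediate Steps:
j(G) = -1 (j(G) = -1 + 0 = -1)
d = 1052 (d = 2 + (6*5)*35 = 2 + 30*35 = 2 + 1050 = 1052)
(-3469 + 2551)*(d + j(-20)) = (-3469 + 2551)*(1052 - 1) = -918*1051 = -964818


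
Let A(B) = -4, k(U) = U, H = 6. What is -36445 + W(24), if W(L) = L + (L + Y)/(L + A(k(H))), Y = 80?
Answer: -182079/5 ≈ -36416.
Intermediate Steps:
W(L) = L + (80 + L)/(-4 + L) (W(L) = L + (L + 80)/(L - 4) = L + (80 + L)/(-4 + L))
-36445 + W(24) = -36445 + (80 + 24**2 - 3*24)/(-4 + 24) = -36445 + (80 + 576 - 72)/20 = -36445 + (1/20)*584 = -36445 + 146/5 = -182079/5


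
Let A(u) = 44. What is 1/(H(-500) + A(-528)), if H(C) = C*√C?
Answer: 11/31250484 + 625*I*√5/15625242 ≈ 3.5199e-7 + 8.9441e-5*I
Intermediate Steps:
H(C) = C^(3/2)
1/(H(-500) + A(-528)) = 1/((-500)^(3/2) + 44) = 1/(-5000*I*√5 + 44) = 1/(44 - 5000*I*√5)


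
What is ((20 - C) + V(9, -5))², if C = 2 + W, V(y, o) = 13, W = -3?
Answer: 1156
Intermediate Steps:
C = -1 (C = 2 - 3 = -1)
((20 - C) + V(9, -5))² = ((20 - 1*(-1)) + 13)² = ((20 + 1) + 13)² = (21 + 13)² = 34² = 1156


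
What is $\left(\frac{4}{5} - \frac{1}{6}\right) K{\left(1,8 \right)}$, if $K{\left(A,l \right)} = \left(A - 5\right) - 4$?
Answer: $- \frac{76}{15} \approx -5.0667$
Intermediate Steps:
$K{\left(A,l \right)} = -9 + A$ ($K{\left(A,l \right)} = \left(-5 + A\right) - 4 = -9 + A$)
$\left(\frac{4}{5} - \frac{1}{6}\right) K{\left(1,8 \right)} = \left(\frac{4}{5} - \frac{1}{6}\right) \left(-9 + 1\right) = \left(4 \cdot \frac{1}{5} - \frac{1}{6}\right) \left(-8\right) = \left(\frac{4}{5} - \frac{1}{6}\right) \left(-8\right) = \frac{19}{30} \left(-8\right) = - \frac{76}{15}$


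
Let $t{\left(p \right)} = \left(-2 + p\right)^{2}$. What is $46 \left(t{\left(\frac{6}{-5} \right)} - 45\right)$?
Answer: $- \frac{39974}{25} \approx -1599.0$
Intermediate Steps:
$46 \left(t{\left(\frac{6}{-5} \right)} - 45\right) = 46 \left(\left(-2 + \frac{6}{-5}\right)^{2} - 45\right) = 46 \left(\left(-2 + 6 \left(- \frac{1}{5}\right)\right)^{2} - 45\right) = 46 \left(\left(-2 - \frac{6}{5}\right)^{2} - 45\right) = 46 \left(\left(- \frac{16}{5}\right)^{2} - 45\right) = 46 \left(\frac{256}{25} - 45\right) = 46 \left(- \frac{869}{25}\right) = - \frac{39974}{25}$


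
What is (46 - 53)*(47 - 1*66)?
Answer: 133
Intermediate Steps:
(46 - 53)*(47 - 1*66) = -7*(47 - 66) = -7*(-19) = 133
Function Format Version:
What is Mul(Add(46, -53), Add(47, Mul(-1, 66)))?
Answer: 133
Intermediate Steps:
Mul(Add(46, -53), Add(47, Mul(-1, 66))) = Mul(-7, Add(47, -66)) = Mul(-7, -19) = 133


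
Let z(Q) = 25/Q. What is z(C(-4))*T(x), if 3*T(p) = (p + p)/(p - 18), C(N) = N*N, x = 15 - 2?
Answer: -65/24 ≈ -2.7083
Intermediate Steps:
x = 13
C(N) = N**2
T(p) = 2*p/(3*(-18 + p)) (T(p) = ((p + p)/(p - 18))/3 = ((2*p)/(-18 + p))/3 = (2*p/(-18 + p))/3 = 2*p/(3*(-18 + p)))
z(C(-4))*T(x) = (25/((-4)**2))*((2/3)*13/(-18 + 13)) = (25/16)*((2/3)*13/(-5)) = (25*(1/16))*((2/3)*13*(-1/5)) = (25/16)*(-26/15) = -65/24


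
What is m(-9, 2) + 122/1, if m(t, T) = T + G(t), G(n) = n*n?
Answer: 205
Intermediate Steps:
G(n) = n²
m(t, T) = T + t²
m(-9, 2) + 122/1 = (2 + (-9)²) + 122/1 = (2 + 81) + 1*122 = 83 + 122 = 205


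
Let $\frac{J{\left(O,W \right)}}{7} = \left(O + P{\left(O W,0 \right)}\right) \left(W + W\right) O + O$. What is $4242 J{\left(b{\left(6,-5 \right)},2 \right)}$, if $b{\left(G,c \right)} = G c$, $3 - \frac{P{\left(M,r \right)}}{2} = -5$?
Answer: $48995100$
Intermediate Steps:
$P{\left(M,r \right)} = 16$ ($P{\left(M,r \right)} = 6 - -10 = 6 + 10 = 16$)
$J{\left(O,W \right)} = 7 O + 14 O W \left(16 + O\right)$ ($J{\left(O,W \right)} = 7 \left(\left(O + 16\right) \left(W + W\right) O + O\right) = 7 \left(\left(16 + O\right) 2 W O + O\right) = 7 \left(2 W \left(16 + O\right) O + O\right) = 7 \left(2 O W \left(16 + O\right) + O\right) = 7 \left(O + 2 O W \left(16 + O\right)\right) = 7 O + 14 O W \left(16 + O\right)$)
$4242 J{\left(b{\left(6,-5 \right)},2 \right)} = 4242 \cdot 7 \cdot 6 \left(-5\right) \left(1 + 32 \cdot 2 + 2 \cdot 6 \left(-5\right) 2\right) = 4242 \cdot 7 \left(-30\right) \left(1 + 64 + 2 \left(-30\right) 2\right) = 4242 \cdot 7 \left(-30\right) \left(1 + 64 - 120\right) = 4242 \cdot 7 \left(-30\right) \left(-55\right) = 4242 \cdot 11550 = 48995100$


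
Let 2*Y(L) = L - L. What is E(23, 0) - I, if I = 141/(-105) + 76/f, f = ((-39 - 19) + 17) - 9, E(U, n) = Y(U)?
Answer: 501/175 ≈ 2.8629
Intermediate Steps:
Y(L) = 0 (Y(L) = (L - L)/2 = (½)*0 = 0)
E(U, n) = 0
f = -50 (f = (-58 + 17) - 9 = -41 - 9 = -50)
I = -501/175 (I = 141/(-105) + 76/(-50) = 141*(-1/105) + 76*(-1/50) = -47/35 - 38/25 = -501/175 ≈ -2.8629)
E(23, 0) - I = 0 - 1*(-501/175) = 0 + 501/175 = 501/175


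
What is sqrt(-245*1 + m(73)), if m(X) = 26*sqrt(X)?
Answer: sqrt(-245 + 26*sqrt(73)) ≈ 4.7808*I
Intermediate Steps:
sqrt(-245*1 + m(73)) = sqrt(-245*1 + 26*sqrt(73)) = sqrt(-245 + 26*sqrt(73))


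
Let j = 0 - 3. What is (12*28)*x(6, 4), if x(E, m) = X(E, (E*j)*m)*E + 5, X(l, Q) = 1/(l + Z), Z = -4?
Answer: 2688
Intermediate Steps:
j = -3
X(l, Q) = 1/(-4 + l) (X(l, Q) = 1/(l - 4) = 1/(-4 + l))
x(E, m) = 5 + E/(-4 + E) (x(E, m) = E/(-4 + E) + 5 = 5 + E/(-4 + E))
(12*28)*x(6, 4) = (12*28)*(2*(-10 + 3*6)/(-4 + 6)) = 336*(2*(-10 + 18)/2) = 336*(2*(½)*8) = 336*8 = 2688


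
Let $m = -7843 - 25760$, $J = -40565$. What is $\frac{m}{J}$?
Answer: $\frac{33603}{40565} \approx 0.82837$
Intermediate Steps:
$m = -33603$ ($m = -7843 - 25760 = -33603$)
$\frac{m}{J} = - \frac{33603}{-40565} = \left(-33603\right) \left(- \frac{1}{40565}\right) = \frac{33603}{40565}$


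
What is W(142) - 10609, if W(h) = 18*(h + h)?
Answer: -5497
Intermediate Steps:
W(h) = 36*h (W(h) = 18*(2*h) = 36*h)
W(142) - 10609 = 36*142 - 10609 = 5112 - 10609 = -5497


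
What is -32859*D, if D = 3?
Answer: -98577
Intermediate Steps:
-32859*D = -32859*3 = -98577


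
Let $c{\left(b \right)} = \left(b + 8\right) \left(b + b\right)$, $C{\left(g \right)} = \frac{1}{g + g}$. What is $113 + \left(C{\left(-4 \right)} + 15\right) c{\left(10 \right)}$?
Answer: $5468$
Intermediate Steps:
$C{\left(g \right)} = \frac{1}{2 g}$
$c{\left(b \right)} = 2 b \left(8 + b\right)$ ($c{\left(b \right)} = \left(8 + b\right) 2 b = 2 b \left(8 + b\right)$)
$113 + \left(C{\left(-4 \right)} + 15\right) c{\left(10 \right)} = 113 + \left(\frac{1}{2 \left(-4\right)} + 15\right) 2 \cdot 10 \left(8 + 10\right) = 113 + \left(\frac{1}{2} \left(- \frac{1}{4}\right) + 15\right) 2 \cdot 10 \cdot 18 = 113 + \left(- \frac{1}{8} + 15\right) 360 = 113 + \frac{119}{8} \cdot 360 = 113 + 5355 = 5468$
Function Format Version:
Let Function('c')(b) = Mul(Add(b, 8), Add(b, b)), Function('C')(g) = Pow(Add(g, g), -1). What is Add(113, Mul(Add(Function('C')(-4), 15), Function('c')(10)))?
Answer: 5468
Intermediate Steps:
Function('C')(g) = Mul(Rational(1, 2), Pow(g, -1)) (Function('C')(g) = Pow(Mul(2, g), -1) = Mul(Rational(1, 2), Pow(g, -1)))
Function('c')(b) = Mul(2, b, Add(8, b)) (Function('c')(b) = Mul(Add(8, b), Mul(2, b)) = Mul(2, b, Add(8, b)))
Add(113, Mul(Add(Function('C')(-4), 15), Function('c')(10))) = Add(113, Mul(Add(Mul(Rational(1, 2), Pow(-4, -1)), 15), Mul(2, 10, Add(8, 10)))) = Add(113, Mul(Add(Mul(Rational(1, 2), Rational(-1, 4)), 15), Mul(2, 10, 18))) = Add(113, Mul(Add(Rational(-1, 8), 15), 360)) = Add(113, Mul(Rational(119, 8), 360)) = Add(113, 5355) = 5468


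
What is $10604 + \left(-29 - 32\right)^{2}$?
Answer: $14325$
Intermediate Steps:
$10604 + \left(-29 - 32\right)^{2} = 10604 + \left(-61\right)^{2} = 10604 + 3721 = 14325$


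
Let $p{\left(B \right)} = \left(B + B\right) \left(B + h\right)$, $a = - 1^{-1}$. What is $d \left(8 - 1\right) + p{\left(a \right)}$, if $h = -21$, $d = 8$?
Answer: $100$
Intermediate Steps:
$a = -1$ ($a = \left(-1\right) 1 = -1$)
$p{\left(B \right)} = 2 B \left(-21 + B\right)$ ($p{\left(B \right)} = \left(B + B\right) \left(B - 21\right) = 2 B \left(-21 + B\right)$)
$d \left(8 - 1\right) + p{\left(a \right)} = 8 \left(8 - 1\right) + 2 \left(-1\right) \left(-21 - 1\right) = 8 \cdot 7 + 2 \left(-1\right) \left(-22\right) = 56 + 44 = 100$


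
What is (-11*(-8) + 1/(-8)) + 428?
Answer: 4127/8 ≈ 515.88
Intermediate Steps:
(-11*(-8) + 1/(-8)) + 428 = (88 - 1/8) + 428 = 703/8 + 428 = 4127/8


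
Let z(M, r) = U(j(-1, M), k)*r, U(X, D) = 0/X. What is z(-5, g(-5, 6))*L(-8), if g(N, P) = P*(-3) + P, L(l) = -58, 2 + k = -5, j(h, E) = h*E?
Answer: 0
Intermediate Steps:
j(h, E) = E*h
k = -7 (k = -2 - 5 = -7)
U(X, D) = 0
g(N, P) = -2*P (g(N, P) = -3*P + P = -2*P)
z(M, r) = 0 (z(M, r) = 0*r = 0)
z(-5, g(-5, 6))*L(-8) = 0*(-58) = 0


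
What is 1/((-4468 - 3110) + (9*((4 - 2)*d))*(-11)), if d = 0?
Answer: -1/7578 ≈ -0.00013196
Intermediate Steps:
1/((-4468 - 3110) + (9*((4 - 2)*d))*(-11)) = 1/((-4468 - 3110) + (9*((4 - 2)*0))*(-11)) = 1/(-7578 + (9*(2*0))*(-11)) = 1/(-7578 + (9*0)*(-11)) = 1/(-7578 + 0*(-11)) = 1/(-7578 + 0) = 1/(-7578) = -1/7578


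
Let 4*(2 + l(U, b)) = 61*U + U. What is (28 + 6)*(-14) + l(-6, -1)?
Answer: -571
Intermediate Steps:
l(U, b) = -2 + 31*U/2 (l(U, b) = -2 + (61*U + U)/4 = -2 + (62*U)/4 = -2 + 31*U/2)
(28 + 6)*(-14) + l(-6, -1) = (28 + 6)*(-14) + (-2 + (31/2)*(-6)) = 34*(-14) + (-2 - 93) = -476 - 95 = -571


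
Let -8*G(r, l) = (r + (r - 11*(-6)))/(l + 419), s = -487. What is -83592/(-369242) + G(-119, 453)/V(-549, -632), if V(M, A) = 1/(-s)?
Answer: 3939040585/321979024 ≈ 12.234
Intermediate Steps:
V(M, A) = 1/487 (V(M, A) = 1/(-1*(-487)) = 1/487)
G(r, l) = -(66 + 2*r)/(8*(419 + l)) (G(r, l) = -(r + (r - 11*(-6)))/(8*(l + 419)) = -(r + (r + 66))/(8*(419 + l)) = -(r + (66 + r))/(8*(419 + l)) = -(66 + 2*r)/(8*(419 + l)))
-83592/(-369242) + G(-119, 453)/V(-549, -632) = -83592/(-369242) + ((-33 - 1*(-119))/(4*(419 + 453)))/(1/487) = -83592*(-1/369242) + ((¼)*(-33 + 119)/872)*487 = 41796/184621 + ((¼)*(1/872)*86)*487 = 41796/184621 + (43/1744)*487 = 41796/184621 + 20941/1744 = 3939040585/321979024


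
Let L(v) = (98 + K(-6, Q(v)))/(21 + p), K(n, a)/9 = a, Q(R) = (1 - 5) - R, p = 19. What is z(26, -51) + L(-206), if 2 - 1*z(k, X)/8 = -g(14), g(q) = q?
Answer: 1759/10 ≈ 175.90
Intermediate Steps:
Q(R) = -4 - R
K(n, a) = 9*a
z(k, X) = 128 (z(k, X) = 16 - (-8)*14 = 16 - 8*(-14) = 16 + 112 = 128)
L(v) = 31/20 - 9*v/40 (L(v) = (98 + 9*(-4 - v))/(21 + 19) = (98 + (-36 - 9*v))/40 = (62 - 9*v)*(1/40) = 31/20 - 9*v/40)
z(26, -51) + L(-206) = 128 + (31/20 - 9/40*(-206)) = 128 + (31/20 + 927/20) = 128 + 479/10 = 1759/10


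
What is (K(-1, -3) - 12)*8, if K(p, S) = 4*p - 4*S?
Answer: -32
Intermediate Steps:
K(p, S) = -4*S + 4*p
(K(-1, -3) - 12)*8 = ((-4*(-3) + 4*(-1)) - 12)*8 = ((12 - 4) - 12)*8 = (8 - 12)*8 = -4*8 = -32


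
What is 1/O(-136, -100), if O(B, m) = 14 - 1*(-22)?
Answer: 1/36 ≈ 0.027778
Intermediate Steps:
O(B, m) = 36 (O(B, m) = 14 + 22 = 36)
1/O(-136, -100) = 1/36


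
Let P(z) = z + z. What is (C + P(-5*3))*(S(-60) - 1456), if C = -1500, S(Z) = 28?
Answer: 2184840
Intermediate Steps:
P(z) = 2*z
(C + P(-5*3))*(S(-60) - 1456) = (-1500 + 2*(-5*3))*(28 - 1456) = (-1500 + 2*(-15))*(-1428) = (-1500 - 30)*(-1428) = -1530*(-1428) = 2184840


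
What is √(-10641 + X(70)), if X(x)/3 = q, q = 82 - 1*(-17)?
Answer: 2*I*√2586 ≈ 101.71*I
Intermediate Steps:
q = 99 (q = 82 + 17 = 99)
X(x) = 297 (X(x) = 3*99 = 297)
√(-10641 + X(70)) = √(-10641 + 297) = √(-10344) = 2*I*√2586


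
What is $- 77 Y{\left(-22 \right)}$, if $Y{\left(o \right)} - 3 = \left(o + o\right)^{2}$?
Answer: $-149303$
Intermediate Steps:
$Y{\left(o \right)} = 3 + 4 o^{2}$ ($Y{\left(o \right)} = 3 + \left(o + o\right)^{2} = 3 + \left(2 o\right)^{2} = 3 + 4 o^{2}$)
$- 77 Y{\left(-22 \right)} = - 77 \left(3 + 4 \left(-22\right)^{2}\right) = - 77 \left(3 + 4 \cdot 484\right) = - 77 \left(3 + 1936\right) = \left(-77\right) 1939 = -149303$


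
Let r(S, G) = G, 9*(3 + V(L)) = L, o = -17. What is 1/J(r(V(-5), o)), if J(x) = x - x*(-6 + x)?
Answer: -1/408 ≈ -0.0024510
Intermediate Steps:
V(L) = -3 + L/9
J(x) = x - x*(-6 + x)
1/J(r(V(-5), o)) = 1/(-17*(7 - 1*(-17))) = 1/(-17*(7 + 17)) = 1/(-17*24) = 1/(-408) = -1/408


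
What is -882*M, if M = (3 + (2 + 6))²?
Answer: -106722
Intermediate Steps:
M = 121 (M = (3 + 8)² = 11² = 121)
-882*M = -882*121 = -106722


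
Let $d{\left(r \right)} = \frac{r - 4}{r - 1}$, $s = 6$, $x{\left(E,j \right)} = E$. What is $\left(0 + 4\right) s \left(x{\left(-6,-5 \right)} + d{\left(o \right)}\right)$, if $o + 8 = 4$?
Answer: $- \frac{528}{5} \approx -105.6$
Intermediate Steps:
$o = -4$ ($o = -8 + 4 = -4$)
$d{\left(r \right)} = \frac{-4 + r}{-1 + r}$
$\left(0 + 4\right) s \left(x{\left(-6,-5 \right)} + d{\left(o \right)}\right) = \left(0 + 4\right) 6 \left(-6 + \frac{-4 - 4}{-1 - 4}\right) = 4 \cdot 6 \left(-6 + \frac{1}{-5} \left(-8\right)\right) = 24 \left(-6 - - \frac{8}{5}\right) = 24 \left(-6 + \frac{8}{5}\right) = 24 \left(- \frac{22}{5}\right) = - \frac{528}{5}$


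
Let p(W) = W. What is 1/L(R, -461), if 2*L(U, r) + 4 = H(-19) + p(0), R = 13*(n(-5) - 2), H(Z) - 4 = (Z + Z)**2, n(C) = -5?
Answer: 1/722 ≈ 0.0013850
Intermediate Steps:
H(Z) = 4 + 4*Z**2 (H(Z) = 4 + (Z + Z)**2 = 4 + (2*Z)**2 = 4 + 4*Z**2)
R = -91 (R = 13*(-5 - 2) = 13*(-7) = -91)
L(U, r) = 722 (L(U, r) = -2 + ((4 + 4*(-19)**2) + 0)/2 = -2 + ((4 + 4*361) + 0)/2 = -2 + ((4 + 1444) + 0)/2 = -2 + (1448 + 0)/2 = -2 + (1/2)*1448 = -2 + 724 = 722)
1/L(R, -461) = 1/722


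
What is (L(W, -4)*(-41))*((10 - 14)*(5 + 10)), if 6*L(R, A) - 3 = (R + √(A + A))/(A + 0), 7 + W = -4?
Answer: 4715/2 - 205*I*√2 ≈ 2357.5 - 289.91*I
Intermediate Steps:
W = -11 (W = -7 - 4 = -11)
L(R, A) = ½ + (R + √2*√A)/(6*A) (L(R, A) = ½ + ((R + √(A + A))/(A + 0))/6 = ½ + ((R + √(2*A))/A)/6 = ½ + ((R + √2*√A)/A)/6 = ½ + (R + √2*√A)/(6*A))
(L(W, -4)*(-41))*((10 - 14)*(5 + 10)) = ((½ + (⅙)*(-11)/(-4) + √2/(6*√(-4)))*(-41))*((10 - 14)*(5 + 10)) = ((½ + (⅙)*(-11)*(-¼) + √2*(-I/2)/6)*(-41))*(-4*15) = ((½ + 11/24 - I*√2/12)*(-41))*(-60) = ((23/24 - I*√2/12)*(-41))*(-60) = (-943/24 + 41*I*√2/12)*(-60) = 4715/2 - 205*I*√2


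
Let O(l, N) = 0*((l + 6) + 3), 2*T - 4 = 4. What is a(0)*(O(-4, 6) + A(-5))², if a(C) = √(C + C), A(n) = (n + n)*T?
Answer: 0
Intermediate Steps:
T = 4 (T = 2 + (½)*4 = 2 + 2 = 4)
A(n) = 8*n (A(n) = (n + n)*4 = (2*n)*4 = 8*n)
O(l, N) = 0 (O(l, N) = 0*((6 + l) + 3) = 0*(9 + l) = 0)
a(C) = √2*√C (a(C) = √(2*C) = √2*√C)
a(0)*(O(-4, 6) + A(-5))² = (√2*√0)*(0 + 8*(-5))² = (√2*0)*(0 - 40)² = 0*(-40)² = 0*1600 = 0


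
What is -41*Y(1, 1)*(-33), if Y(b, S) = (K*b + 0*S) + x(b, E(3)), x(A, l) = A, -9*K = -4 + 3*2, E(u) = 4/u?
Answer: 3157/3 ≈ 1052.3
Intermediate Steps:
K = -2/9 (K = -(-4 + 3*2)/9 = -(-4 + 6)/9 = -⅑*2 = -2/9 ≈ -0.22222)
Y(b, S) = 7*b/9 (Y(b, S) = (-2*b/9 + 0*S) + b = (-2*b/9 + 0) + b = -2*b/9 + b = 7*b/9)
-41*Y(1, 1)*(-33) = -287/9*(-33) = 3157/3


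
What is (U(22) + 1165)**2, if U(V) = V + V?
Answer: 1461681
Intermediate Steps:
U(V) = 2*V
(U(22) + 1165)**2 = (2*22 + 1165)**2 = (44 + 1165)**2 = 1209**2 = 1461681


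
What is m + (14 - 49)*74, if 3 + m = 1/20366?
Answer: -52809037/20366 ≈ -2593.0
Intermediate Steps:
m = -61097/20366 (m = -3 + 1/20366 = -61097/20366 ≈ -3.0000)
m + (14 - 49)*74 = -61097/20366 + (14 - 49)*74 = -61097/20366 - 35*74 = -61097/20366 - 2590 = -52809037/20366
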